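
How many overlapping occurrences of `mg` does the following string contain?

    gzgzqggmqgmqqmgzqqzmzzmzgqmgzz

2

Sliding a length-2 window over the 30 characters (29 positions):
  position 14–15: mg
  position 27–28: mg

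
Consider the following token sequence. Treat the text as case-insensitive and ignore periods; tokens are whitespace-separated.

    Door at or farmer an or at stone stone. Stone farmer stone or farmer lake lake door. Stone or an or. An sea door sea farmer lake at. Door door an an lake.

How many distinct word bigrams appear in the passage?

26

33 tokens → 32 bigram windows in total.
Repeated bigrams (each contributes count−1 duplicates):
  an or: 2
  farmer lake: 2
  or an: 2
  or farmer: 2
  stone or: 2
  stone stone: 2
6 duplicate windows → 32 − 6 = 26 distinct.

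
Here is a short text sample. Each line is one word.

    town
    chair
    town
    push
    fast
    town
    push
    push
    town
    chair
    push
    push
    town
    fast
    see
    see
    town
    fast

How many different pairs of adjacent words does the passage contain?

18 tokens → 17 bigram windows in total.
Repeated bigrams (each contributes count−1 duplicates):
  push push: 2
  push town: 2
  town chair: 2
  town fast: 2
  town push: 2
5 duplicate windows → 17 − 5 = 12 distinct.

12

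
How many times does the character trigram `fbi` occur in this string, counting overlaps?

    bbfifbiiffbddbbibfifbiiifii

2

Sliding a length-3 window over the 27 characters (25 positions):
  position 5–7: fbi
  position 20–22: fbi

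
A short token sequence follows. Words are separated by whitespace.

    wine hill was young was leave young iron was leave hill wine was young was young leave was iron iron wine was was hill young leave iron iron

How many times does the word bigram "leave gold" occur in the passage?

Scanning the 27 overlapping bigram windows for "leave gold":
  (none found)

0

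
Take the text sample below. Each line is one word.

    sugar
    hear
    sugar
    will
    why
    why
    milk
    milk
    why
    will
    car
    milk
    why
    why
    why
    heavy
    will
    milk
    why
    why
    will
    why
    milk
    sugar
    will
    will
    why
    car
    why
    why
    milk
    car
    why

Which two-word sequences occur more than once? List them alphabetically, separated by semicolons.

car why; milk why; sugar will; why milk; why why; why will; will why

Bigram counts meeting the condition (more than once):
  car why: 2
  milk why: 3
  sugar will: 2
  why milk: 3
  why why: 5
  why will: 2
  will why: 3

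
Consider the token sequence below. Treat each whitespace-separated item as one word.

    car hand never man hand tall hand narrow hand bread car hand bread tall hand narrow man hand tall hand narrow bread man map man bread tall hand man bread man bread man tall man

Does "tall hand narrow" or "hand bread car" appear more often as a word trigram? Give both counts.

"tall hand narrow": 3 occurrences
"hand bread car": 1 occurrence

"tall hand narrow" (3 vs 1)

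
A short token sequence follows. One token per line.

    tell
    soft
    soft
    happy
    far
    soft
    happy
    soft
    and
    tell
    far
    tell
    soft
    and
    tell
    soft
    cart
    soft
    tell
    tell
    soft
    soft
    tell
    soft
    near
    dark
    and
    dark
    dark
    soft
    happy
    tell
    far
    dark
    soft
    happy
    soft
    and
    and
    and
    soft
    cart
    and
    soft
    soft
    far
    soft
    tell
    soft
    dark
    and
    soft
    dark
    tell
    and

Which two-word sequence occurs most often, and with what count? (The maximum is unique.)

"tell soft", 6 times

Bigram frequencies (highest first):
  tell soft: 6
  soft happy: 4
  soft soft: 3
  soft and: 3
  soft tell: 3
  and soft: 3
  … (23 more, each ≤ 2)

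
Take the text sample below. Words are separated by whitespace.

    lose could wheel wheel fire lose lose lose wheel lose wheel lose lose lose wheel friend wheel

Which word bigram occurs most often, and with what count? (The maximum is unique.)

"lose lose", 4 times

Bigram frequencies (highest first):
  lose lose: 4
  lose wheel: 3
  wheel lose: 2
  lose could: 1
  could wheel: 1
  wheel wheel: 1
  … (4 more, each ≤ 1)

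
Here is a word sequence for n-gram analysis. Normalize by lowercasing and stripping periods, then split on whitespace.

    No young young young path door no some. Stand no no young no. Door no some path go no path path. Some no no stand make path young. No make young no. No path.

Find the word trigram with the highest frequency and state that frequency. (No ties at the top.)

"door no some", 2 times

Trigram frequencies (highest first):
  door no some: 2
  no young young: 1
  young young young: 1
  young young path: 1
  young path door: 1
  path door no: 1
  … (25 more, each ≤ 1)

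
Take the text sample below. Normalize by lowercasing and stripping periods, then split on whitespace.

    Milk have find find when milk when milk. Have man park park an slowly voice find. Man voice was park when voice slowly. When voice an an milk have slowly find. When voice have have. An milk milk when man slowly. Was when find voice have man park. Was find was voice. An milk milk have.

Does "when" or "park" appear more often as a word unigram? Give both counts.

"when": 7 occurrences
"park": 4 occurrences

"when" (7 vs 4)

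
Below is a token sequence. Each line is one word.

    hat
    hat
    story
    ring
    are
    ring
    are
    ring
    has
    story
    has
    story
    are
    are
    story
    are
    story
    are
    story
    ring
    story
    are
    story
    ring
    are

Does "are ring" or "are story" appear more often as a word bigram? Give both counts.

"are ring": 2 occurrences
"are story": 4 occurrences

"are story" (4 vs 2)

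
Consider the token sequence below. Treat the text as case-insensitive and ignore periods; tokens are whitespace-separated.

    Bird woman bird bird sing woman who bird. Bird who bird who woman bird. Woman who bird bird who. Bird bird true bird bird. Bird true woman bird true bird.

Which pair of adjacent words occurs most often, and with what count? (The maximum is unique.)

Bigram frequencies (highest first):
  bird bird: 6
  who bird: 4
  woman bird: 3
  bird who: 3
  bird true: 3
  bird woman: 2
  … (6 more, each ≤ 2)

"bird bird", 6 times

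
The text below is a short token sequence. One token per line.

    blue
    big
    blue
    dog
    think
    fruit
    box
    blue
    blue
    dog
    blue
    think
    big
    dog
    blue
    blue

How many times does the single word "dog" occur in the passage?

3

Scanning the 16 tokens for "dog":
  position 4: dog
  position 10: dog
  position 14: dog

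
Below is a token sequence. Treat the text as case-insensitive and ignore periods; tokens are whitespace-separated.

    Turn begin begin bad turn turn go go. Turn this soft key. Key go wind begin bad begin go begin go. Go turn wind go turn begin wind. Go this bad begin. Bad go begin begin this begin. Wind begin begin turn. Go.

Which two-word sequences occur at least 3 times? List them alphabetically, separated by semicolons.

begin bad; begin begin; go turn

Bigram counts meeting the condition (at least 3 times):
  begin bad: 3
  begin begin: 3
  go turn: 3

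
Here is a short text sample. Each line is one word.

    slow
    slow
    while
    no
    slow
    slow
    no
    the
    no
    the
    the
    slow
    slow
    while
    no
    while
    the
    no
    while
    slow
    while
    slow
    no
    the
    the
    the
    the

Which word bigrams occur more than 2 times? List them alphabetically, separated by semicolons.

Bigram counts meeting the condition (more than 2 times):
  no the: 3
  slow slow: 3
  slow while: 3
  the the: 4

no the; slow slow; slow while; the the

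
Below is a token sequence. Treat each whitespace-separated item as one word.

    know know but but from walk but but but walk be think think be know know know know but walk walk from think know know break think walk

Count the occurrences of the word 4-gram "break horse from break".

0

Scanning the 25 overlapping 4-gram windows for "break horse from break":
  (none found)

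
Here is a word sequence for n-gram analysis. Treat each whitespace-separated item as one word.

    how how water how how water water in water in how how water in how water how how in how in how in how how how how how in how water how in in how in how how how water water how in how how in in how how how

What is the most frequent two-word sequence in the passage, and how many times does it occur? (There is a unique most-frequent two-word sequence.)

Bigram frequencies (highest first):
  how how: 13
  in how: 10
  how in: 8
  how water: 6
  water how: 4
  water in: 3
  … (3 more, each ≤ 2)

"how how", 13 times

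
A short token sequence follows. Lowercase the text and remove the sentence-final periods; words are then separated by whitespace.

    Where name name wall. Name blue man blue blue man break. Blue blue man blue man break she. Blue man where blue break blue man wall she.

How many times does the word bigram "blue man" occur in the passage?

6

Scanning the 26 overlapping bigram windows for "blue man":
  position 6–7: blue man
  position 9–10: blue man
  position 13–14: blue man
  position 15–16: blue man
  position 19–20: blue man
  position 24–25: blue man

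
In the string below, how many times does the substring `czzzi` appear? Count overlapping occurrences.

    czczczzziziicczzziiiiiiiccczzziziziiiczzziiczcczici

Sliding a length-5 window over the 51 characters (47 positions):
  position 5–9: czzzi
  position 14–18: czzzi
  position 27–31: czzzi
  position 38–42: czzzi

4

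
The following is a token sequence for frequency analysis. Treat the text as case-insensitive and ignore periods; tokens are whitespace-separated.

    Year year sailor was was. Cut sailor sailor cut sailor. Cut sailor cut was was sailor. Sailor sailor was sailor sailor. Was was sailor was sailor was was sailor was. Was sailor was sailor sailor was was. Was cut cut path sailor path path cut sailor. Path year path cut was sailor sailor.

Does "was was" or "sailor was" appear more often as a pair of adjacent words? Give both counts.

"was was": 7 occurrences
"sailor was": 8 occurrences

"sailor was" (8 vs 7)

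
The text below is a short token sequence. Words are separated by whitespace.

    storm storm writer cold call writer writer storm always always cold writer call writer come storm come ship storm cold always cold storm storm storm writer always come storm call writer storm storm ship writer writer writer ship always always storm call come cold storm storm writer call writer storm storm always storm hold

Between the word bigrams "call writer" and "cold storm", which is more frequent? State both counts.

"call writer": 4 occurrences
"cold storm": 2 occurrences

"call writer" (4 vs 2)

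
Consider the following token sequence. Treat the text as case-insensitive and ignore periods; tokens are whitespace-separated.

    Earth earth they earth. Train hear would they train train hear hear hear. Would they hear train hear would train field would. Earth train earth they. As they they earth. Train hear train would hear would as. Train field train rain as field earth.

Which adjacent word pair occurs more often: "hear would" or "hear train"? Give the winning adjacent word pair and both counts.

"hear would" (4 vs 2)

"hear would": 4 occurrences
"hear train": 2 occurrences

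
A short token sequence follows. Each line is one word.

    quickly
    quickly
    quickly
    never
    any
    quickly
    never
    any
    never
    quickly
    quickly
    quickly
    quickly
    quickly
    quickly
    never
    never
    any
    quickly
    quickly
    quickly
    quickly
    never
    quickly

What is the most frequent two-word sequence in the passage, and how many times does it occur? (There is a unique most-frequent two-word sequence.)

"quickly quickly", 10 times

Bigram frequencies (highest first):
  quickly quickly: 10
  quickly never: 4
  never any: 3
  any quickly: 2
  never quickly: 2
  any never: 1
  … (1 more, each ≤ 1)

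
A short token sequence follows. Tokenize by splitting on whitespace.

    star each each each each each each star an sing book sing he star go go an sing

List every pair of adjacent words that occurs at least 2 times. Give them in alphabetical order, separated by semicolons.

Bigram counts meeting the condition (at least 2 times):
  an sing: 2
  each each: 5

an sing; each each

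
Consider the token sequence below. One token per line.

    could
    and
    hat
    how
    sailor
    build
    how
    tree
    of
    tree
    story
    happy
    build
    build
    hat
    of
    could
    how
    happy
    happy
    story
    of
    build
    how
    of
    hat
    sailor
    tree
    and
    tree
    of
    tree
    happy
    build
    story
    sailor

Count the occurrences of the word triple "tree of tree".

Scanning the 34 overlapping trigram windows for "tree of tree":
  position 8–10: tree of tree
  position 30–32: tree of tree

2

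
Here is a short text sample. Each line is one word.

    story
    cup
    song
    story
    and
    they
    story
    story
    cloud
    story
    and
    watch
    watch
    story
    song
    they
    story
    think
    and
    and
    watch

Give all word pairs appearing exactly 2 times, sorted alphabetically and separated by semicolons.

Bigram counts meeting the condition (exactly 2 times):
  and watch: 2
  story and: 2
  they story: 2

and watch; story and; they story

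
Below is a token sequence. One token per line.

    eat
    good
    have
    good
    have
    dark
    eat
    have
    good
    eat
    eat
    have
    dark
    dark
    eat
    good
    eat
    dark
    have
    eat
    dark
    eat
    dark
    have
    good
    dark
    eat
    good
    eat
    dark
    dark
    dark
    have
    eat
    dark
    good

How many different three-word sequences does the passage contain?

36 tokens → 34 trigram windows in total.
Repeated trigrams (each contributes count−1 duplicates):
  dark eat good: 2
  dark have eat: 2
  eat dark have: 2
  eat good eat: 2
  good eat dark: 2
  have eat dark: 2
6 duplicate windows → 34 − 6 = 28 distinct.

28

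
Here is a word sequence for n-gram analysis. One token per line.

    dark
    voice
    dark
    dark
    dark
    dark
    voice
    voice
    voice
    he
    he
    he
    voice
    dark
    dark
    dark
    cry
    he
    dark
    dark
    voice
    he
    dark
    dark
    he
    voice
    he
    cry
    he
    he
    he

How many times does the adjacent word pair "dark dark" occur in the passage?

Scanning the 30 overlapping bigram windows for "dark dark":
  position 3–4: dark dark
  position 4–5: dark dark
  position 5–6: dark dark
  position 14–15: dark dark
  position 15–16: dark dark
  position 19–20: dark dark
  position 23–24: dark dark

7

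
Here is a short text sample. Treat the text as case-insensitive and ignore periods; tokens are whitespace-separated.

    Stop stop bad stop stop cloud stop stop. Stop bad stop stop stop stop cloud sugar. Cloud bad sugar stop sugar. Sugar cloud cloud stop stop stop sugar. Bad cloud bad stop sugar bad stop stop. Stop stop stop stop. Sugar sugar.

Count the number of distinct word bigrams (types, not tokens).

42 tokens → 41 bigram windows in total.
Repeated bigrams (each contributes count−1 duplicates):
  stop stop: 14
  bad stop: 4
  stop sugar: 4
  cloud bad: 2
  cloud stop: 2
  stop bad: 2
  stop cloud: 2
  sugar bad: 2
  … (2 more repeated)
26 duplicate windows → 41 − 26 = 15 distinct.

15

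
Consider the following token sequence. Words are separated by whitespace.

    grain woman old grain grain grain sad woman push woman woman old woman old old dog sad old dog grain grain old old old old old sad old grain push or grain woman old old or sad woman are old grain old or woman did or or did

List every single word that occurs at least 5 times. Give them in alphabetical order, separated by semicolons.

Unigram counts meeting the condition (at least 5 times):
  grain: 9
  old: 15
  or: 5
  woman: 8

grain; old; or; woman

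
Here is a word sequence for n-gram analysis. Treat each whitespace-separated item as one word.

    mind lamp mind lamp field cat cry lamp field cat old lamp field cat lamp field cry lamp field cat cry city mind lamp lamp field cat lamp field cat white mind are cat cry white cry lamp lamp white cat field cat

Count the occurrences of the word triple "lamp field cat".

Scanning the 41 overlapping trigram windows for "lamp field cat":
  position 4–6: lamp field cat
  position 8–10: lamp field cat
  position 12–14: lamp field cat
  position 18–20: lamp field cat
  position 25–27: lamp field cat
  position 28–30: lamp field cat

6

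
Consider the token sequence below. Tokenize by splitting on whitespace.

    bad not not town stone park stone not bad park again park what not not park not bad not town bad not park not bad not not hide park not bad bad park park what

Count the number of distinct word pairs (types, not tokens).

20

35 tokens → 34 bigram windows in total.
Repeated bigrams (each contributes count−1 duplicates):
  bad not: 4
  not bad: 4
  not not: 3
  park not: 3
  bad park: 2
  not park: 2
  not town: 2
  park what: 2
14 duplicate windows → 34 − 14 = 20 distinct.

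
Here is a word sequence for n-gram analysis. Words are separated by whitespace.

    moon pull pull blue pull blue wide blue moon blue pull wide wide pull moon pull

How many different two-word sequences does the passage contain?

16 tokens → 15 bigram windows in total.
Repeated bigrams (each contributes count−1 duplicates):
  blue pull: 2
  moon pull: 2
  pull blue: 2
3 duplicate windows → 15 − 3 = 12 distinct.

12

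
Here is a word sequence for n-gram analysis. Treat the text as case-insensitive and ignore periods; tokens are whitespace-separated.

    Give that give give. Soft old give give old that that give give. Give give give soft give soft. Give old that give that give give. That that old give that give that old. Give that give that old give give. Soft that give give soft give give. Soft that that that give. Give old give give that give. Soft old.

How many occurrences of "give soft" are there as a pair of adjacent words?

7

Scanning the 60 overlapping bigram windows for "give soft":
  position 4–5: give soft
  position 16–17: give soft
  position 18–19: give soft
  position 41–42: give soft
  position 45–46: give soft
  position 48–49: give soft
  position 59–60: give soft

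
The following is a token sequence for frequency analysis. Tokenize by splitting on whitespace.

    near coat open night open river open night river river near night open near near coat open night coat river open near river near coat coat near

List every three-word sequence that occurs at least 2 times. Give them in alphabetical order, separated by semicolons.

coat open night; near coat open

Trigram counts meeting the condition (at least 2 times):
  coat open night: 2
  near coat open: 2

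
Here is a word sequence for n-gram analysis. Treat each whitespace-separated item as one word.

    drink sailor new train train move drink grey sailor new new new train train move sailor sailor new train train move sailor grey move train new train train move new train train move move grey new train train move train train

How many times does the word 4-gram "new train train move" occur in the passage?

Scanning the 38 overlapping 4-gram windows for "new train train move":
  position 3–6: new train train move
  position 12–15: new train train move
  position 18–21: new train train move
  position 26–29: new train train move
  position 30–33: new train train move
  position 36–39: new train train move

6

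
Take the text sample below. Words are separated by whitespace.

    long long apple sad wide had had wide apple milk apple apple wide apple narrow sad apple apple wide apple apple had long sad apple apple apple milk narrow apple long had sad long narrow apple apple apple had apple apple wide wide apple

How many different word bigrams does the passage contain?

44 tokens → 43 bigram windows in total.
Repeated bigrams (each contributes count−1 duplicates):
  apple apple: 8
  wide apple: 4
  apple wide: 3
  apple had: 2
  apple milk: 2
  narrow apple: 2
  sad apple: 2
16 duplicate windows → 43 − 16 = 27 distinct.

27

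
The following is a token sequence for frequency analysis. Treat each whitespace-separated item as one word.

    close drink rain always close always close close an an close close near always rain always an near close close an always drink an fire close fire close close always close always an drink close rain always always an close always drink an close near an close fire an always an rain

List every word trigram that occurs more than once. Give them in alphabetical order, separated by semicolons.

Trigram counts meeting the condition (more than once):
  always close always: 2
  always drink an: 2
  close always close: 2
  close close an: 2

always close always; always drink an; close always close; close close an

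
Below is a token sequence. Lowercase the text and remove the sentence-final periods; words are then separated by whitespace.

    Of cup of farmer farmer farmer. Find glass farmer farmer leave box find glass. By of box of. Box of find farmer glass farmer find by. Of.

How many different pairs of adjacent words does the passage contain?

18

27 tokens → 26 bigram windows in total.
Repeated bigrams (each contributes count−1 duplicates):
  farmer farmer: 3
  box of: 2
  by of: 2
  farmer find: 2
  find glass: 2
  glass farmer: 2
  of box: 2
8 duplicate windows → 26 − 8 = 18 distinct.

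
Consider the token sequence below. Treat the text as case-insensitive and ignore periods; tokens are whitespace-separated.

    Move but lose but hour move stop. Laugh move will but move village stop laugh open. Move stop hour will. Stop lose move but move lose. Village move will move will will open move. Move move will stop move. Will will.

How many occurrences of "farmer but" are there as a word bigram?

Scanning the 40 overlapping bigram windows for "farmer but":
  (none found)

0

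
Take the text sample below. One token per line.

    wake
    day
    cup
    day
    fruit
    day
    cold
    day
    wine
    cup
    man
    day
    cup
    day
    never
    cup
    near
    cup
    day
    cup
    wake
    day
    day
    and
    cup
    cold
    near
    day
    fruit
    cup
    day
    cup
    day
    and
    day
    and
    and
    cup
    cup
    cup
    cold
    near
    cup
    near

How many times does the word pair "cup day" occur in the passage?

5

Scanning the 43 overlapping bigram windows for "cup day":
  position 3–4: cup day
  position 13–14: cup day
  position 18–19: cup day
  position 30–31: cup day
  position 32–33: cup day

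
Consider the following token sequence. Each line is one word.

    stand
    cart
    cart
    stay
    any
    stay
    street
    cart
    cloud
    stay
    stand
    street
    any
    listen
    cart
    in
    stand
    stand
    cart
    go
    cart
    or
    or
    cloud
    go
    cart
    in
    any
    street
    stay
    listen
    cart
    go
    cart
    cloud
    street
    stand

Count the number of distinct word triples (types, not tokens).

34

37 tokens → 35 trigram windows in total.
Repeated trigrams (each contributes count−1 duplicates):
  cart go cart: 2
1 duplicate windows → 35 − 1 = 34 distinct.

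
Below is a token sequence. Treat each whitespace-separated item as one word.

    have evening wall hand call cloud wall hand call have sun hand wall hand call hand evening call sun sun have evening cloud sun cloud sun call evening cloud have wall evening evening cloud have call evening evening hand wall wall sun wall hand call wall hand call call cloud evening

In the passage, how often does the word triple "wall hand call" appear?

5

Scanning the 49 overlapping trigram windows for "wall hand call":
  position 3–5: wall hand call
  position 7–9: wall hand call
  position 13–15: wall hand call
  position 43–45: wall hand call
  position 46–48: wall hand call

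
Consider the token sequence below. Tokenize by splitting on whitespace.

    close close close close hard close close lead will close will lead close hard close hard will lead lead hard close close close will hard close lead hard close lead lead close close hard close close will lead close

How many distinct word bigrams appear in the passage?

39 tokens → 38 bigram windows in total.
Repeated bigrams (each contributes count−1 duplicates):
  close close: 8
  hard close: 6
  close hard: 4
  close lead: 3
  close will: 3
  lead close: 3
  will lead: 3
  lead hard: 2
  … (1 more repeated)
25 duplicate windows → 38 − 25 = 13 distinct.

13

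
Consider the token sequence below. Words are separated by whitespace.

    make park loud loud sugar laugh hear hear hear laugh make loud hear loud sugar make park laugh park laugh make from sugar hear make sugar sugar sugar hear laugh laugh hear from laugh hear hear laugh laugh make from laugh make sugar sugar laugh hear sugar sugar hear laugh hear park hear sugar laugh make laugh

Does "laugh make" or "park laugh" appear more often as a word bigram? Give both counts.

"laugh make": 5 occurrences
"park laugh": 2 occurrences

"laugh make" (5 vs 2)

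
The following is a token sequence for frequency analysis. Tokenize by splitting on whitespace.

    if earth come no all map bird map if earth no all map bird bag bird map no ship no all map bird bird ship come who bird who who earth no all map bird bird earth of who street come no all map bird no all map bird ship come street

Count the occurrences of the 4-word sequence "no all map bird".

Scanning the 49 overlapping 4-gram windows for "no all map bird":
  position 4–7: no all map bird
  position 11–14: no all map bird
  position 20–23: no all map bird
  position 32–35: no all map bird
  position 42–45: no all map bird
  position 46–49: no all map bird

6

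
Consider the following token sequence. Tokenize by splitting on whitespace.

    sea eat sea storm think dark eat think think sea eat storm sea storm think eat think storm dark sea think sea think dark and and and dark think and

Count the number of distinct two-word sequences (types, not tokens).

30 tokens → 29 bigram windows in total.
Repeated bigrams (each contributes count−1 duplicates):
  and and: 2
  eat think: 2
  sea eat: 2
  sea storm: 2
  sea think: 2
  storm think: 2
  think dark: 2
  think sea: 2
8 duplicate windows → 29 − 8 = 21 distinct.

21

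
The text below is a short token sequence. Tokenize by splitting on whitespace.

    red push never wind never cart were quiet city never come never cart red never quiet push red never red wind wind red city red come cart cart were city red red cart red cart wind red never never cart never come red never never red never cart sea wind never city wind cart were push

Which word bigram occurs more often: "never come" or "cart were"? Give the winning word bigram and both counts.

"never come": 2 occurrences
"cart were": 3 occurrences

"cart were" (3 vs 2)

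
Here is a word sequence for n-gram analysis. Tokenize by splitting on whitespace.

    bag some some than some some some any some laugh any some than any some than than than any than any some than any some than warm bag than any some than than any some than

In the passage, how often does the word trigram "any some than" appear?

Scanning the 34 overlapping trigram windows for "any some than":
  position 11–13: any some than
  position 14–16: any some than
  position 21–23: any some than
  position 24–26: any some than
  position 30–32: any some than
  position 34–36: any some than

6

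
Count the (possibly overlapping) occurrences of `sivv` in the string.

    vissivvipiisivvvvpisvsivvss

3

Sliding a length-4 window over the 27 characters (24 positions):
  position 4–7: sivv
  position 12–15: sivv
  position 22–25: sivv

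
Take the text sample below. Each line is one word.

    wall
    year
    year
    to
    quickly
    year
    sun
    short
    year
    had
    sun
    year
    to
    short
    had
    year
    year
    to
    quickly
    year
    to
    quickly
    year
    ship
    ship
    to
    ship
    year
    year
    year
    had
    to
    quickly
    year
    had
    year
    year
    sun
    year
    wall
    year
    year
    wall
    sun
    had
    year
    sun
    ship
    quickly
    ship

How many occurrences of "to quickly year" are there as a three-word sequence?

4

Scanning the 48 overlapping trigram windows for "to quickly year":
  position 4–6: to quickly year
  position 18–20: to quickly year
  position 21–23: to quickly year
  position 32–34: to quickly year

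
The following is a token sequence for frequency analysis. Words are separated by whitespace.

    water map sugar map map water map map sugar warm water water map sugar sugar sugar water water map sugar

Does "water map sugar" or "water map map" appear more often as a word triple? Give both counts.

"water map sugar": 3 occurrences
"water map map": 1 occurrence

"water map sugar" (3 vs 1)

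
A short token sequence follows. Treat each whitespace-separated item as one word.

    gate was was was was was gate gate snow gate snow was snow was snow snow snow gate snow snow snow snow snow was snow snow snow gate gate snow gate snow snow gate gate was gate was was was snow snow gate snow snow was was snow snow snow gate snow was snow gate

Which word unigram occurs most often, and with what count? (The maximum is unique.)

Unigram frequencies (highest first):
  snow: 26
  was: 15
  gate: 14

"snow", 26 times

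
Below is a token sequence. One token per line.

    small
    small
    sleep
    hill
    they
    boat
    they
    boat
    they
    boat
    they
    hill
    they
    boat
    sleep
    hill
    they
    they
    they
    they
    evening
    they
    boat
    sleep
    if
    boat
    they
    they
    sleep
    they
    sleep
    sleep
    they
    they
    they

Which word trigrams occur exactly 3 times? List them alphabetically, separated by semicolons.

Trigram counts meeting the condition (exactly 3 times):
  they boat they: 3
  they they they: 3

they boat they; they they they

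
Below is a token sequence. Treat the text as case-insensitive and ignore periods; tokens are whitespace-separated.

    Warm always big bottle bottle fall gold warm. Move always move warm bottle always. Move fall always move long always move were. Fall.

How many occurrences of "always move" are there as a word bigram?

4

Scanning the 22 overlapping bigram windows for "always move":
  position 10–11: always move
  position 14–15: always move
  position 17–18: always move
  position 20–21: always move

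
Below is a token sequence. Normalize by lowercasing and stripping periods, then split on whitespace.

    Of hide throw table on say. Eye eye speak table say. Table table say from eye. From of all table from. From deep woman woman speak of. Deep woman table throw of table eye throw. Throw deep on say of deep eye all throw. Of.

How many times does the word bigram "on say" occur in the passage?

2

Scanning the 44 overlapping bigram windows for "on say":
  position 5–6: on say
  position 38–39: on say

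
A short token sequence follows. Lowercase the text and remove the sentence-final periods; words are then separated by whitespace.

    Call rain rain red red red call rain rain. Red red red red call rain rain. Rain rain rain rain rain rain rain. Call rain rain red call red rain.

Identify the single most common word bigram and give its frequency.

"rain rain", 11 times

Bigram frequencies (highest first):
  rain rain: 11
  red red: 5
  call rain: 4
  rain red: 3
  red call: 3
  rain call: 1
  … (2 more, each ≤ 1)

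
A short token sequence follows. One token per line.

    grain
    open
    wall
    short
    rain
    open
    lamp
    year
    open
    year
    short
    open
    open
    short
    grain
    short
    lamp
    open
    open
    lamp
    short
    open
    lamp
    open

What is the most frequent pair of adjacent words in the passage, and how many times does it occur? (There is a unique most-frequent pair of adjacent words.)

"open lamp", 3 times

Bigram frequencies (highest first):
  open lamp: 3
  short open: 2
  open open: 2
  lamp open: 2
  grain open: 1
  open wall: 1
  … (12 more, each ≤ 1)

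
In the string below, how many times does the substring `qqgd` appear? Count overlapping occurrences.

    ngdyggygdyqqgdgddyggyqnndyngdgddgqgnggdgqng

Sliding a length-4 window over the 43 characters (40 positions):
  position 11–14: qqgd

1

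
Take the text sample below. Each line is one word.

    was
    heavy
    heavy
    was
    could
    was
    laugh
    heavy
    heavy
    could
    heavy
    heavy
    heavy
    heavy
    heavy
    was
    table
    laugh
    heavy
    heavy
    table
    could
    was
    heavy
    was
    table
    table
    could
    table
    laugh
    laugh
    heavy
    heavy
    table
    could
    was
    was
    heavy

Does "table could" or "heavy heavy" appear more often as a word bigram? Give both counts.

"heavy heavy" (8 vs 3)

"table could": 3 occurrences
"heavy heavy": 8 occurrences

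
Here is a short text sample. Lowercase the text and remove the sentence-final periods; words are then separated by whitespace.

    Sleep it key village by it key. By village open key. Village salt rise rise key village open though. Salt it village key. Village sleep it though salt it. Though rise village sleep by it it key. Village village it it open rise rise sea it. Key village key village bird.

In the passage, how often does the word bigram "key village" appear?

Scanning the 50 overlapping bigram windows for "key village":
  position 3–4: key village
  position 11–12: key village
  position 16–17: key village
  position 23–24: key village
  position 37–38: key village
  position 47–48: key village
  position 49–50: key village

7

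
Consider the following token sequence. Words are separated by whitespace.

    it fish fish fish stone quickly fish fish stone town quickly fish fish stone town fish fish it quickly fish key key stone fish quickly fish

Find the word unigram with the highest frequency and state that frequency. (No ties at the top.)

Unigram frequencies (highest first):
  fish: 12
  stone: 4
  quickly: 4
  it: 2
  town: 2
  key: 2

"fish", 12 times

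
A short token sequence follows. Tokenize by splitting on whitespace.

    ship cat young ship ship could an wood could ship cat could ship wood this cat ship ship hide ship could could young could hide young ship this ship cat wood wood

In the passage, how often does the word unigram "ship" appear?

10

Scanning the 32 tokens for "ship":
  position 1: ship
  position 4: ship
  position 5: ship
  position 10: ship
  position 13: ship
  position 17: ship
  position 18: ship
  position 20: ship
  position 27: ship
  position 29: ship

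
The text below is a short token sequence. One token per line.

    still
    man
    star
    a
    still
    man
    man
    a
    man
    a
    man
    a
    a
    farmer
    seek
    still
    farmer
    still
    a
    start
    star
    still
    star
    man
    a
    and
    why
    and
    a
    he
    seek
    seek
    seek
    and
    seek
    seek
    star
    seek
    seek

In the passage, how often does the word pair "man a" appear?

Scanning the 38 overlapping bigram windows for "man a":
  position 7–8: man a
  position 9–10: man a
  position 11–12: man a
  position 24–25: man a

4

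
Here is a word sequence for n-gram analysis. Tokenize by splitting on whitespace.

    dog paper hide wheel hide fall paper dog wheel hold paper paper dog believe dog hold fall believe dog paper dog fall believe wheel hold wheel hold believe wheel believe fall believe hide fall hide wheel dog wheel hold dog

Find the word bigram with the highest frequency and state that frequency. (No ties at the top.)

Bigram frequencies (highest first):
  wheel hold: 4
  paper dog: 3
  fall believe: 3
  dog paper: 2
  hide wheel: 2
  hide fall: 2
  … (20 more, each ≤ 2)

"wheel hold", 4 times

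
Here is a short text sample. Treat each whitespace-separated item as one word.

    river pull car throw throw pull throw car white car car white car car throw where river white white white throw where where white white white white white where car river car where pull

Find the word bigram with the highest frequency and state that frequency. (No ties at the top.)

Bigram frequencies (highest first):
  white white: 6
  car throw: 2
  car white: 2
  white car: 2
  car car: 2
  throw where: 2
  … (17 more, each ≤ 1)

"white white", 6 times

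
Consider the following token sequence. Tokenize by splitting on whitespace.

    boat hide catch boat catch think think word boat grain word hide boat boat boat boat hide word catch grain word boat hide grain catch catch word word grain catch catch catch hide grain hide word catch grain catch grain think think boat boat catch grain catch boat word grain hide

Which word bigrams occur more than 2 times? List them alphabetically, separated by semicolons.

boat boat; boat hide; catch catch; catch grain; grain catch

Bigram counts meeting the condition (more than 2 times):
  boat boat: 4
  boat hide: 3
  catch catch: 3
  catch grain: 4
  grain catch: 4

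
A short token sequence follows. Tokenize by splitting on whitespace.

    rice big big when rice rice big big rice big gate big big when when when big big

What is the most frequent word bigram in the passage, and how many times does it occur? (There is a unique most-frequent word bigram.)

Bigram frequencies (highest first):
  big big: 4
  rice big: 3
  big when: 2
  when when: 2
  when rice: 1
  rice rice: 1
  … (4 more, each ≤ 1)

"big big", 4 times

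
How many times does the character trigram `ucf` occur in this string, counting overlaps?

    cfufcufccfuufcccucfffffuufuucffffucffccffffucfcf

4

Sliding a length-3 window over the 48 characters (46 positions):
  position 17–19: ucf
  position 28–30: ucf
  position 34–36: ucf
  position 44–46: ucf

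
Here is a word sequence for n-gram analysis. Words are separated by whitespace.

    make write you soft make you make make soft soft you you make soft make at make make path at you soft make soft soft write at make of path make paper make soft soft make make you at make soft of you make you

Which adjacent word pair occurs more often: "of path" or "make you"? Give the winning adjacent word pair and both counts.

"make you" (3 vs 1)

"of path": 1 occurrence
"make you": 3 occurrences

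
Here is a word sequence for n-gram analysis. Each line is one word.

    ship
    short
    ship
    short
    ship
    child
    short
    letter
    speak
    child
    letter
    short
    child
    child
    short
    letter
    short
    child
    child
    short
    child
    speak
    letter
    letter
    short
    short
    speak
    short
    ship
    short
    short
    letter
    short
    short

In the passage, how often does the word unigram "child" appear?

Scanning the 34 tokens for "child":
  position 6: child
  position 10: child
  position 13: child
  position 14: child
  position 18: child
  position 19: child
  position 21: child

7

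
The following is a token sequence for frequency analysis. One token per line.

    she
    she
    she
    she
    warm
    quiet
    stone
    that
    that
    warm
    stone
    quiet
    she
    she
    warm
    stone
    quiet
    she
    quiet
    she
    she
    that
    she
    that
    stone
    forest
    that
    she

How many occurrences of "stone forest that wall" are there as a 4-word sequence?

Scanning the 25 overlapping 4-gram windows for "stone forest that wall":
  (none found)

0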